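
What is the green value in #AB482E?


Color: #AB482E
R = AB = 171
G = 48 = 72
B = 2E = 46
Green = 72


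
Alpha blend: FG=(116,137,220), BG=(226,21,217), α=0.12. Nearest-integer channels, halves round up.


C = α×F + (1-α)×B, with 1-α = 0.88
R: 0.12×116 + 0.88×226 = 13.92 + 198.88 = 212.80 → 213
G: 0.12×137 + 0.88×21 = 16.44 + 18.48 = 34.92 → 35
B: 0.12×220 + 0.88×217 = 26.40 + 190.96 = 217.36 → 217
= RGB(213, 35, 217)


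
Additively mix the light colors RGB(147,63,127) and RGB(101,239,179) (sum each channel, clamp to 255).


Additive: each channel = min(255, C₁+C₂)
R: 147+101 = 248 → 248
G: 63+239 = 302 → 255
B: 127+179 = 306 → 255
= RGB(248, 255, 255)


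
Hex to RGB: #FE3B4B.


FE → 254 (R)
3B → 59 (G)
4B → 75 (B)
= RGB(254, 59, 75)


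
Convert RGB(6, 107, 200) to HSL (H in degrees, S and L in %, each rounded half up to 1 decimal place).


Normalize: R'=6/255≈0.0235, G'=107/255≈0.4196, B'=200/255≈0.7843
Max=200/255, Min=6/255, Δ=Max-Min=194/255
L = (Max+Min)/2 = (200+6)/510 = 206/510 = 0.40392… → L = 40.4%
L ≤ 0.5 → S = Δ/(Max+Min) = 194/(200+6) = 194/206 = 0.94174… → S = 94.2%
(the 1/255 factors cancel in S and H, so raw channel differences can be used)
Max is B' → H = 60 × ((R-G)/Δ + 4) = 60 × ((6-107)/194 + 4)
  -101/194 + 4 = -0.5206… + 4 = 3.4793…
  H = 60 × 3.4793… = 208.762…° → H = 208.8°
= HSL(208.8°, 94.2%, 40.4%)


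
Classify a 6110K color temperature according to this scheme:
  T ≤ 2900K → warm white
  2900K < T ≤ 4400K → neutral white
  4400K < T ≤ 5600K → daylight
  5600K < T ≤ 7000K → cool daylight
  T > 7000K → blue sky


Temperature: 6110K
5600K < 6110K ≤ 7000K → cool daylight
Classification: cool daylight


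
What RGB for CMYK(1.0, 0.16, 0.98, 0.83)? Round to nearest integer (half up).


R = 255 × (1-C) × (1-K) = 255 × 0.00 × 0.17 = 0
G = 255 × (1-M) × (1-K) = 255 × 0.84 × 0.17 = 36.414 → 36
B = 255 × (1-Y) × (1-K) = 255 × 0.02 × 0.17 = 0.867 → 1
= RGB(0, 36, 1)


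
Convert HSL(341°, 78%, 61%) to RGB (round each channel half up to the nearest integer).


H=341°, S=0.78, L=0.61
C = (1-|2L-1|)×S = (1-|0.22|)×0.78 = 0.6084
H' = H/60 = 341/60 ≈ 5.6833; X = C×(1-|H' mod 2 - 1|) = 0.19266
m = L - C/2 = 0.61 - 0.3042 = 0.3058
Sector ⌊H'⌋ = 5 → (R',G',B') = (0.6084, 0.0, 0.19266)
RGB = ((R'+m)×255, (G'+m)×255, (B'+m)×255) = (233.121, 77.979, 127.1073)
Round half up → RGB(233, 78, 127)


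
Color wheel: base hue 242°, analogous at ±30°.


Base hue: 242°
Left analog: (242 - 30) mod 360 = 212°
Right analog: (242 + 30) mod 360 = 272°
Analogous hues = 212° and 272°


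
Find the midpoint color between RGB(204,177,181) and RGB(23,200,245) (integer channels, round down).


Midpoint: each channel = ⌊(C₁+C₂)/2⌋
R: ⌊(204+23)/2⌋ = 113
G: ⌊(177+200)/2⌋ = 188
B: ⌊(181+245)/2⌋ = 213
= RGB(113, 188, 213)


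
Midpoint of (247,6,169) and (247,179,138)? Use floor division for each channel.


Midpoint: each channel = ⌊(C₁+C₂)/2⌋
R: ⌊(247+247)/2⌋ = 247
G: ⌊(6+179)/2⌋ = 92
B: ⌊(169+138)/2⌋ = 153
= RGB(247, 92, 153)


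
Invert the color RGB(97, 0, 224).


Invert: (255-R, 255-G, 255-B)
R: 255-97 = 158
G: 255-0 = 255
B: 255-224 = 31
= RGB(158, 255, 31)


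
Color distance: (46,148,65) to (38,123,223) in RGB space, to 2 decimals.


d = √[(R₁-R₂)² + (G₁-G₂)² + (B₁-B₂)²]
d = √[(46-38)² + (148-123)² + (65-223)²]
d = √[64 + 625 + 24964]
d = √25653
d ≈ 160.17


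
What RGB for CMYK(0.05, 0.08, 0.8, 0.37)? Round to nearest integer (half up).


R = 255 × (1-C) × (1-K) = 255 × 0.95 × 0.63 = 152.6175 → 153
G = 255 × (1-M) × (1-K) = 255 × 0.92 × 0.63 = 147.798 → 148
B = 255 × (1-Y) × (1-K) = 255 × 0.20 × 0.63 = 32.13 → 32
= RGB(153, 148, 32)


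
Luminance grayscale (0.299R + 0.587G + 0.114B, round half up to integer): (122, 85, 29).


Gray = 0.299×R + 0.587×G + 0.114×B
Gray = 0.299×122 + 0.587×85 + 0.114×29
Gray = 36.478 + 49.895 + 3.306
Gray = 89.679 → round half up → 90
Gray = 90


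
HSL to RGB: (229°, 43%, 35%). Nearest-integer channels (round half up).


H=229°, S=0.43, L=0.35
C = (1-|2L-1|)×S = (1-|-0.30|)×0.43 = 0.301
H' = H/60 = 229/60 ≈ 3.8167; X = C×(1-|H' mod 2 - 1|) ≈ 0.0552
m = L - C/2 = 0.35 - 0.1505 = 0.1995
Sector ⌊H'⌋ = 3 → (R',G',B') = (0.0, ≈0.0552, 0.301)
RGB = ((R'+m)×255, (G'+m)×255, (B'+m)×255) = (50.8725, 64.94425, 127.6275)
Round half up → RGB(51, 65, 128)


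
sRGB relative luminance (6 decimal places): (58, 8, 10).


Linearize each channel (sRGB transfer function): c = v/255; c_lin = c/12.92 if c ≤ 0.04045, else ((c+0.055)/1.055)^2.4
  R: 58/255 ≈ 0.227451 > 0.04045 → ((0.227451+0.055)/1.055)^2.4 ≈ 0.042311
  G: 8/255 ≈ 0.031373 ≤ 0.04045 → 0.031373/12.92 ≈ 0.002428
  B: 10/255 ≈ 0.039216 ≤ 0.04045 → 0.039216/12.92 ≈ 0.003035
R_lin = 0.042311, G_lin = 0.002428, B_lin = 0.003035
L = 0.2126×R + 0.7152×G + 0.0722×B
L = 0.2126×0.042311 + 0.7152×0.002428 + 0.0722×0.003035
L ≈ 0.010951


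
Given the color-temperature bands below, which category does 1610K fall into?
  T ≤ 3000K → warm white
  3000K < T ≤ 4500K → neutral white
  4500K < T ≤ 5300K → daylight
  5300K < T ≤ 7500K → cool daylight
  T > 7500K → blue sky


Temperature: 1610K
1610K ≤ 3000K → warm white
Classification: warm white


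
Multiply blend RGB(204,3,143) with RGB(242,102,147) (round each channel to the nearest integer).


Multiply: C = A×B/255, rounded to nearest integer
R: 204×242/255 = 49368/255 ≈ 193.600 → 194
G: 3×102/255 = 306/255 ≈ 1.200 → 1
B: 143×147/255 = 21021/255 ≈ 82.435 → 82
= RGB(194, 1, 82)


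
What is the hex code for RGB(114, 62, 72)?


R = 114 → 72 (hex)
G = 62 → 3E (hex)
B = 72 → 48 (hex)
Hex = #723E48


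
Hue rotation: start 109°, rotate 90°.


New hue = (H + rotation) mod 360
New hue = (109 + 90) mod 360
= 199 mod 360
= 199°


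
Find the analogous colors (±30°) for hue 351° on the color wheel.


Base hue: 351°
Left analog: (351 - 30) mod 360 = 321°
Right analog: (351 + 30) mod 360 = 21°
Analogous hues = 321° and 21°


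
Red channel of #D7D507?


Color: #D7D507
R = D7 = 215
G = D5 = 213
B = 07 = 7
Red = 215


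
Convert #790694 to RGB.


79 → 121 (R)
06 → 6 (G)
94 → 148 (B)
= RGB(121, 6, 148)


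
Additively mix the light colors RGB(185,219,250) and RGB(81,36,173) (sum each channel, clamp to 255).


Additive: each channel = min(255, C₁+C₂)
R: 185+81 = 266 → 255
G: 219+36 = 255 → 255
B: 250+173 = 423 → 255
= RGB(255, 255, 255)


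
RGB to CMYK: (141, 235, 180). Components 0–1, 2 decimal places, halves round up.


R'=141/255≈0.5529, G'=235/255≈0.9216, B'=180/255≈0.7059
K = 1 - max(R',G',B') = 1 - 235/255 = 20/255 = 0.07843… → 0.08
(1-R'-K)/(1-K) simplifies to (max-R)/max with max = 235:
C = (235-141)/235 = 94/235 = 0.4 → 0.40
M = (235-235)/235 = 0/235 = 0 → 0.00
Y = (235-180)/235 = 55/235 = 0.23404… → 0.23
= CMYK(0.40, 0.00, 0.23, 0.08)


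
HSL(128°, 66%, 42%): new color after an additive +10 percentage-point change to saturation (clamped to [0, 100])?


Original S = 66%
Adjustment = +10 percentage points
New S = 66 + (10) = 76
Clamp to [0, 100] → 76
= HSL(128°, 76%, 42%)


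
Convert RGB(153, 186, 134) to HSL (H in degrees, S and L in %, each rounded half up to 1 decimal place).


Normalize: R'=153/255≈0.6000, G'=186/255≈0.7294, B'=134/255≈0.5255
Max=186/255, Min=134/255, Δ=Max-Min=52/255
L = (Max+Min)/2 = (186+134)/510 = 320/510 = 0.62745… → L = 62.7%
L > 0.5 → S = Δ/(2-Max-Min) = 52/(510-186-134) = 52/190 = 0.27368… → S = 27.4%
(the 1/255 factors cancel in S and H, so raw channel differences can be used)
Max is G' → H = 60 × ((B-R)/Δ + 2) = 60 × ((134-153)/52 + 2)
  -19/52 + 2 = -0.3653… + 2 = 1.6346…
  H = 60 × 1.6346… = 98.076…° → H = 98.1°
= HSL(98.1°, 27.4%, 62.7%)


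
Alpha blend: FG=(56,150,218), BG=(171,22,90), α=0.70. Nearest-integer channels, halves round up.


C = α×F + (1-α)×B, with 1-α = 0.30
R: 0.70×56 + 0.30×171 = 39.20 + 51.30 = 90.50 → 91
G: 0.70×150 + 0.30×22 = 105.00 + 6.60 = 111.60 → 112
B: 0.70×218 + 0.30×90 = 152.60 + 27.00 = 179.60 → 180
= RGB(91, 112, 180)


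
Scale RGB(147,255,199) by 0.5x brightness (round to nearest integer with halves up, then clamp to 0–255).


Multiply each channel by 0.5, round half up, clamp to [0, 255]
R: 147×0.5 = 73.5 → round → 74
G: 255×0.5 = 127.5 → round → 128
B: 199×0.5 = 99.5 → round → 100
= RGB(74, 128, 100)


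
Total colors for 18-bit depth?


Colors = 2^bits = 2^18
= 262,144 colors


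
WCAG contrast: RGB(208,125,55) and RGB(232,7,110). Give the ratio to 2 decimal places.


Linearize each sRGB channel c=v/255: c/12.92 if c ≤ 0.04045 else ((c+0.055)/1.055)^2.4
L = 0.2126×R_lin + 0.7152×G_lin + 0.0722×B_lin
Color 1 (208,125,55):
  R=208: 208/255≈0.8157 > 0.04045 → ((0.8157+0.055)/1.055)^2.4 ≈ 0.63076
  G=125: 125/255≈0.4902 > 0.04045 → ((0.4902+0.055)/1.055)^2.4 ≈ 0.20508
  B=55: 55/255≈0.2157 > 0.04045 → ((0.2157+0.055)/1.055)^2.4 ≈ 0.03820
  L1 = 0.2126×0.63076 + 0.7152×0.20508 + 0.0722×0.03820 ≈ 0.28353
Color 2 (232,7,110):
  R=232: 232/255≈0.9098 > 0.04045 → ((0.9098+0.055)/1.055)^2.4 ≈ 0.80695
  G=7: 7/255≈0.0275 ≤ 0.04045 → 0.0275/12.92 ≈ 0.00212
  B=110: 110/255≈0.4314 > 0.04045 → ((0.4314+0.055)/1.055)^2.4 ≈ 0.15593
  L2 = 0.2126×0.80695 + 0.7152×0.00212 + 0.0722×0.15593 ≈ 0.18434
Lighter = 0.28353, Darker = 0.18434
Ratio = (L_lighter + 0.05) / (L_darker + 0.05)
Ratio = (0.28353 + 0.05) / (0.18434 + 0.05) = 0.33353 / 0.23434 ≈ 1.4233
Ratio ≈ 1.42:1


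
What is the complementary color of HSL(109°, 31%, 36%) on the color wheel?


Complement = opposite side of color wheel = hue + 180°
H' = (109 + 180) mod 360 = 289°
S and L unchanged.
= HSL(289°, 31%, 36%)


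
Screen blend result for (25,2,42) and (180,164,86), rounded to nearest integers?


Screen: C = 255 - (255-A)×(255-B)/255, rounded to nearest integer
R: 255 - (255-25)×(255-180)/255 = 255 - 17250/255 ≈ 255 - 67.647 = 187.353 → 187
G: 255 - (255-2)×(255-164)/255 = 255 - 23023/255 ≈ 255 - 90.286 = 164.714 → 165
B: 255 - (255-42)×(255-86)/255 = 255 - 35997/255 ≈ 255 - 141.165 = 113.835 → 114
= RGB(187, 165, 114)


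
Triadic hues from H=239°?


Triadic: equally spaced at 120° intervals
H1 = 239°
H2 = (239 + 120) mod 360 = 359°
H3 = (239 + 240) mod 360 = 119°
Triadic = 239°, 359°, 119°


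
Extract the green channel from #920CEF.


Color: #920CEF
R = 92 = 146
G = 0C = 12
B = EF = 239
Green = 12


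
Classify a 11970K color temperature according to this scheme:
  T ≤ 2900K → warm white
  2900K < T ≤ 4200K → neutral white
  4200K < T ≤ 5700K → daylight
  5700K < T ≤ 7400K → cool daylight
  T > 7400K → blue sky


Temperature: 11970K
11970K > 7400K → blue sky
Classification: blue sky


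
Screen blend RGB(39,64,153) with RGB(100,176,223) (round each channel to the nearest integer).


Screen: C = 255 - (255-A)×(255-B)/255, rounded to nearest integer
R: 255 - (255-39)×(255-100)/255 = 255 - 33480/255 ≈ 255 - 131.294 = 123.706 → 124
G: 255 - (255-64)×(255-176)/255 = 255 - 15089/255 ≈ 255 - 59.173 = 195.827 → 196
B: 255 - (255-153)×(255-223)/255 = 255 - 3264/255 ≈ 255 - 12.800 = 242.200 → 242
= RGB(124, 196, 242)


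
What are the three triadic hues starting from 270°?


Triadic: equally spaced at 120° intervals
H1 = 270°
H2 = (270 + 120) mod 360 = 30°
H3 = (270 + 240) mod 360 = 150°
Triadic = 270°, 30°, 150°


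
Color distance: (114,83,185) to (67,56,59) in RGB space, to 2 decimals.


d = √[(R₁-R₂)² + (G₁-G₂)² + (B₁-B₂)²]
d = √[(114-67)² + (83-56)² + (185-59)²]
d = √[2209 + 729 + 15876]
d = √18814
d ≈ 137.16


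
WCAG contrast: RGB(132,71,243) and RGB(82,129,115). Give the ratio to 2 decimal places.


Linearize each sRGB channel c=v/255: c/12.92 if c ≤ 0.04045 else ((c+0.055)/1.055)^2.4
L = 0.2126×R_lin + 0.7152×G_lin + 0.0722×B_lin
Color 1 (132,71,243):
  R=132: 132/255≈0.5176 > 0.04045 → ((0.5176+0.055)/1.055)^2.4 ≈ 0.23074
  G=71: 71/255≈0.2784 > 0.04045 → ((0.2784+0.055)/1.055)^2.4 ≈ 0.06301
  B=243: 243/255≈0.9529 > 0.04045 → ((0.9529+0.055)/1.055)^2.4 ≈ 0.89627
  L1 = 0.2126×0.23074 + 0.7152×0.06301 + 0.0722×0.89627 ≈ 0.15883
Color 2 (82,129,115):
  R=82: 82/255≈0.3216 > 0.04045 → ((0.3216+0.055)/1.055)^2.4 ≈ 0.08438
  G=129: 129/255≈0.5059 > 0.04045 → ((0.5059+0.055)/1.055)^2.4 ≈ 0.21953
  B=115: 115/255≈0.4510 > 0.04045 → ((0.4510+0.055)/1.055)^2.4 ≈ 0.17144
  L2 = 0.2126×0.08438 + 0.7152×0.21953 + 0.0722×0.17144 ≈ 0.18732
Lighter = 0.18732, Darker = 0.15883
Ratio = (L_lighter + 0.05) / (L_darker + 0.05)
Ratio = (0.18732 + 0.05) / (0.15883 + 0.05) = 0.23732 / 0.20883 ≈ 1.1364
Ratio ≈ 1.14:1


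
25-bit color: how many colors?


Colors = 2^bits = 2^25
= 33,554,432 colors


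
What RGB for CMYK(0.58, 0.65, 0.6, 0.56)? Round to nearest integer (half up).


R = 255 × (1-C) × (1-K) = 255 × 0.42 × 0.44 = 47.124 → 47
G = 255 × (1-M) × (1-K) = 255 × 0.35 × 0.44 = 39.27 → 39
B = 255 × (1-Y) × (1-K) = 255 × 0.40 × 0.44 = 44.88 → 45
= RGB(47, 39, 45)


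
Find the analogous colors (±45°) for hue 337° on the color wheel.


Base hue: 337°
Left analog: (337 - 45) mod 360 = 292°
Right analog: (337 + 45) mod 360 = 22°
Analogous hues = 292° and 22°


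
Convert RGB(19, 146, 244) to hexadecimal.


R = 19 → 13 (hex)
G = 146 → 92 (hex)
B = 244 → F4 (hex)
Hex = #1392F4


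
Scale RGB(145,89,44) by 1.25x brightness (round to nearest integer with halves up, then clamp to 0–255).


Multiply each channel by 1.25, round half up, clamp to [0, 255]
R: 145×1.25 = 181.25 → round → 181
G: 89×1.25 = 111.25 → round → 111
B: 44×1.25 = 55
= RGB(181, 111, 55)


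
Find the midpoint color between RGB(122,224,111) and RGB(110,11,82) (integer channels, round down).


Midpoint: each channel = ⌊(C₁+C₂)/2⌋
R: ⌊(122+110)/2⌋ = 116
G: ⌊(224+11)/2⌋ = 117
B: ⌊(111+82)/2⌋ = 96
= RGB(116, 117, 96)


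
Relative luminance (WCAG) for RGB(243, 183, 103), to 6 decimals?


Linearize each channel (sRGB transfer function): c = v/255; c_lin = c/12.92 if c ≤ 0.04045, else ((c+0.055)/1.055)^2.4
  R: 243/255 ≈ 0.952941 > 0.04045 → ((0.952941+0.055)/1.055)^2.4 ≈ 0.896269
  G: 183/255 ≈ 0.717647 > 0.04045 → ((0.717647+0.055)/1.055)^2.4 ≈ 0.473531
  B: 103/255 ≈ 0.403922 > 0.04045 → ((0.403922+0.055)/1.055)^2.4 ≈ 0.135633
R_lin = 0.896269, G_lin = 0.473531, B_lin = 0.135633
L = 0.2126×R + 0.7152×G + 0.0722×B
L = 0.2126×0.896269 + 0.7152×0.473531 + 0.0722×0.135633
L ≈ 0.539009


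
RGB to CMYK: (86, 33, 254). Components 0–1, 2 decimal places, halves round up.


R'=86/255≈0.3373, G'=33/255≈0.1294, B'=254/255≈0.9961
K = 1 - max(R',G',B') = 1 - 254/255 = 1/255 = 0.00392… → 0.00
(1-R'-K)/(1-K) simplifies to (max-R)/max with max = 254:
C = (254-86)/254 = 168/254 = 0.66141… → 0.66
M = (254-33)/254 = 221/254 = 0.87007… → 0.87
Y = (254-254)/254 = 0/254 = 0 → 0.00
= CMYK(0.66, 0.87, 0.00, 0.00)


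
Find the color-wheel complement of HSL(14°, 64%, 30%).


Complement = opposite side of color wheel = hue + 180°
H' = (14 + 180) mod 360 = 194°
S and L unchanged.
= HSL(194°, 64%, 30%)


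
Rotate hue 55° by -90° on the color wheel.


New hue = (H + rotation) mod 360
New hue = (55 -90) mod 360
= -35 mod 360
= 325°


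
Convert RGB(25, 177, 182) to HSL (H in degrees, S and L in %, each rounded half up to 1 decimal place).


Normalize: R'=25/255≈0.0980, G'=177/255≈0.6941, B'=182/255≈0.7137
Max=182/255, Min=25/255, Δ=Max-Min=157/255
L = (Max+Min)/2 = (182+25)/510 = 207/510 = 0.40588… → L = 40.6%
L ≤ 0.5 → S = Δ/(Max+Min) = 157/(182+25) = 157/207 = 0.75845… → S = 75.8%
(the 1/255 factors cancel in S and H, so raw channel differences can be used)
Max is B' → H = 60 × ((R-G)/Δ + 4) = 60 × ((25-177)/157 + 4)
  -152/157 + 4 = -0.9681… + 4 = 3.0318…
  H = 60 × 3.0318… = 181.910…° → H = 181.9°
= HSL(181.9°, 75.8%, 40.6%)


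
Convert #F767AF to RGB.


F7 → 247 (R)
67 → 103 (G)
AF → 175 (B)
= RGB(247, 103, 175)


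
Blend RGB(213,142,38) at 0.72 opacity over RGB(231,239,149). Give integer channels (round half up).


C = α×F + (1-α)×B, with 1-α = 0.28
R: 0.72×213 + 0.28×231 = 153.36 + 64.68 = 218.04 → 218
G: 0.72×142 + 0.28×239 = 102.24 + 66.92 = 169.16 → 169
B: 0.72×38 + 0.28×149 = 27.36 + 41.72 = 69.08 → 69
= RGB(218, 169, 69)


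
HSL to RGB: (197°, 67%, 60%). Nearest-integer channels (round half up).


H=197°, S=0.67, L=0.60
C = (1-|2L-1|)×S = (1-|0.20|)×0.67 = 0.536
H' = H/60 = 197/60 ≈ 3.2833; X = C×(1-|H' mod 2 - 1|) ≈ 0.3841
m = L - C/2 = 0.60 - 0.268 = 0.332
Sector ⌊H'⌋ = 3 → (R',G',B') = (0.0, ≈0.3841, 0.536)
RGB = ((R'+m)×255, (G'+m)×255, (B'+m)×255) = (84.66, 182.614, 221.34)
Round half up → RGB(85, 183, 221)


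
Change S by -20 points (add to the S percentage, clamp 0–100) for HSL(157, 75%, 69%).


Original S = 75%
Adjustment = -20 percentage points
New S = 75 + (-20) = 55
Clamp to [0, 100] → 55
= HSL(157°, 55%, 69%)


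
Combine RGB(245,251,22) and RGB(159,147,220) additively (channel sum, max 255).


Additive: each channel = min(255, C₁+C₂)
R: 245+159 = 404 → 255
G: 251+147 = 398 → 255
B: 22+220 = 242 → 242
= RGB(255, 255, 242)


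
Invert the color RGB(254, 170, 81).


Invert: (255-R, 255-G, 255-B)
R: 255-254 = 1
G: 255-170 = 85
B: 255-81 = 174
= RGB(1, 85, 174)


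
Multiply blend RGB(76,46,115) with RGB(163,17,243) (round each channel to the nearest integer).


Multiply: C = A×B/255, rounded to nearest integer
R: 76×163/255 = 12388/255 ≈ 48.580 → 49
G: 46×17/255 = 782/255 ≈ 3.067 → 3
B: 115×243/255 = 27945/255 ≈ 109.588 → 110
= RGB(49, 3, 110)


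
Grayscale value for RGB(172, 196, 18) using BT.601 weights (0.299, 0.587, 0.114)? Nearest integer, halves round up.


Gray = 0.299×R + 0.587×G + 0.114×B
Gray = 0.299×172 + 0.587×196 + 0.114×18
Gray = 51.428 + 115.052 + 2.052
Gray = 168.532 → round half up → 169
Gray = 169


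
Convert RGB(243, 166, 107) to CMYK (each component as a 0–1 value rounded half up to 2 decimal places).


R'=243/255≈0.9529, G'=166/255≈0.6510, B'=107/255≈0.4196
K = 1 - max(R',G',B') = 1 - 243/255 = 12/255 = 0.04705… → 0.05
(1-R'-K)/(1-K) simplifies to (max-R)/max with max = 243:
C = (243-243)/243 = 0/243 = 0 → 0.00
M = (243-166)/243 = 77/243 = 0.31687… → 0.32
Y = (243-107)/243 = 136/243 = 0.55967… → 0.56
= CMYK(0.00, 0.32, 0.56, 0.05)


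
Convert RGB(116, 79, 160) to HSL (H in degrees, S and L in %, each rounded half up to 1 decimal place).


Normalize: R'=116/255≈0.4549, G'=79/255≈0.3098, B'=160/255≈0.6275
Max=160/255, Min=79/255, Δ=Max-Min=81/255
L = (Max+Min)/2 = (160+79)/510 = 239/510 = 0.46862… → L = 46.9%
L ≤ 0.5 → S = Δ/(Max+Min) = 81/(160+79) = 81/239 = 0.33891… → S = 33.9%
(the 1/255 factors cancel in S and H, so raw channel differences can be used)
Max is B' → H = 60 × ((R-G)/Δ + 4) = 60 × ((116-79)/81 + 4)
  37/81 + 4 = 0.4567… + 4 = 4.4567…
  H = 60 × 4.4567… = 267.407…° → H = 267.4°
= HSL(267.4°, 33.9%, 46.9%)


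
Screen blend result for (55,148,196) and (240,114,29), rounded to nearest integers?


Screen: C = 255 - (255-A)×(255-B)/255, rounded to nearest integer
R: 255 - (255-55)×(255-240)/255 = 255 - 3000/255 ≈ 255 - 11.765 = 243.235 → 243
G: 255 - (255-148)×(255-114)/255 = 255 - 15087/255 ≈ 255 - 59.165 = 195.835 → 196
B: 255 - (255-196)×(255-29)/255 = 255 - 13334/255 ≈ 255 - 52.290 = 202.710 → 203
= RGB(243, 196, 203)


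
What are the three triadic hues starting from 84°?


Triadic: equally spaced at 120° intervals
H1 = 84°
H2 = (84 + 120) mod 360 = 204°
H3 = (84 + 240) mod 360 = 324°
Triadic = 84°, 204°, 324°


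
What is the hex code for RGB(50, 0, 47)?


R = 50 → 32 (hex)
G = 0 → 00 (hex)
B = 47 → 2F (hex)
Hex = #32002F


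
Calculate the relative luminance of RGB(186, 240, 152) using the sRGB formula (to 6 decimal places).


Linearize each channel (sRGB transfer function): c = v/255; c_lin = c/12.92 if c ≤ 0.04045, else ((c+0.055)/1.055)^2.4
  R: 186/255 ≈ 0.729412 > 0.04045 → ((0.729412+0.055)/1.055)^2.4 ≈ 0.491021
  G: 240/255 ≈ 0.941176 > 0.04045 → ((0.941176+0.055)/1.055)^2.4 ≈ 0.871367
  B: 152/255 ≈ 0.596078 > 0.04045 → ((0.596078+0.055)/1.055)^2.4 ≈ 0.313989
R_lin = 0.491021, G_lin = 0.871367, B_lin = 0.313989
L = 0.2126×R + 0.7152×G + 0.0722×B
L = 0.2126×0.491021 + 0.7152×0.871367 + 0.0722×0.313989
L ≈ 0.750263


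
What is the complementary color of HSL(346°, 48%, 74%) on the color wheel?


Complement = opposite side of color wheel = hue + 180°
H' = (346 + 180) mod 360 = 166°
S and L unchanged.
= HSL(166°, 48%, 74%)


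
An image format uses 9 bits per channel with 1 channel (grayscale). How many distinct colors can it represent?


Total bits = 9 bits/channel × 1 channels = 9 bits
Distinct colors = 2^9
= 512 colors


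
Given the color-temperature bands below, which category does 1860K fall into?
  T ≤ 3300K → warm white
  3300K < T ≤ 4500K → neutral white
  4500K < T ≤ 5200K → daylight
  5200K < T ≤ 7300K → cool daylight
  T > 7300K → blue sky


Temperature: 1860K
1860K ≤ 3300K → warm white
Classification: warm white


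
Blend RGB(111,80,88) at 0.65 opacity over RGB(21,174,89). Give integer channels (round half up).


C = α×F + (1-α)×B, with 1-α = 0.35
R: 0.65×111 + 0.35×21 = 72.15 + 7.35 = 79.50 → 80
G: 0.65×80 + 0.35×174 = 52.00 + 60.90 = 112.90 → 113
B: 0.65×88 + 0.35×89 = 57.20 + 31.15 = 88.35 → 88
= RGB(80, 113, 88)


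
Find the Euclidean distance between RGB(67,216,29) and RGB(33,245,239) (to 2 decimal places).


d = √[(R₁-R₂)² + (G₁-G₂)² + (B₁-B₂)²]
d = √[(67-33)² + (216-245)² + (29-239)²]
d = √[1156 + 841 + 44100]
d = √46097
d ≈ 214.70


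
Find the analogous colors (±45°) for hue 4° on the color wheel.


Base hue: 4°
Left analog: (4 - 45) mod 360 = 319°
Right analog: (4 + 45) mod 360 = 49°
Analogous hues = 319° and 49°


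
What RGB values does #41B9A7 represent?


41 → 65 (R)
B9 → 185 (G)
A7 → 167 (B)
= RGB(65, 185, 167)


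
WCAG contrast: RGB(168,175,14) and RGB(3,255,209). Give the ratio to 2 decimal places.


Linearize each sRGB channel c=v/255: c/12.92 if c ≤ 0.04045 else ((c+0.055)/1.055)^2.4
L = 0.2126×R_lin + 0.7152×G_lin + 0.0722×B_lin
Color 1 (168,175,14):
  R=168: 168/255≈0.6588 > 0.04045 → ((0.6588+0.055)/1.055)^2.4 ≈ 0.39157
  G=175: 175/255≈0.6863 > 0.04045 → ((0.6863+0.055)/1.055)^2.4 ≈ 0.42869
  B=14: 14/255≈0.0549 > 0.04045 → ((0.0549+0.055)/1.055)^2.4 ≈ 0.00439
  L1 = 0.2126×0.39157 + 0.7152×0.42869 + 0.0722×0.00439 ≈ 0.39016
Color 2 (3,255,209):
  R=3: 3/255≈0.0118 ≤ 0.04045 → 0.0118/12.92 ≈ 0.00091
  G=255: 255/255≈1.0000 > 0.04045 → ((1.0000+0.055)/1.055)^2.4 ≈ 1.00000
  B=209: 209/255≈0.8196 > 0.04045 → ((0.8196+0.055)/1.055)^2.4 ≈ 0.63760
  L2 = 0.2126×0.00091 + 0.7152×1.00000 + 0.0722×0.63760 ≈ 0.76143
Lighter = 0.76143, Darker = 0.39016
Ratio = (L_lighter + 0.05) / (L_darker + 0.05)
Ratio = (0.76143 + 0.05) / (0.39016 + 0.05) = 0.81143 / 0.44016 ≈ 1.8435
Ratio ≈ 1.84:1


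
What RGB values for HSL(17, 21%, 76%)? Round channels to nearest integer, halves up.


H=17°, S=0.21, L=0.76
C = (1-|2L-1|)×S = (1-|0.52|)×0.21 = 0.1008
H' = H/60 = 17/60 ≈ 0.2833; X = C×(1-|H' mod 2 - 1|) = 0.02856
m = L - C/2 = 0.76 - 0.0504 = 0.7096
Sector ⌊H'⌋ = 0 → (R',G',B') = (0.1008, 0.02856, 0.0)
RGB = ((R'+m)×255, (G'+m)×255, (B'+m)×255) = (206.652, 188.2308, 180.948)
Round half up → RGB(207, 188, 181)


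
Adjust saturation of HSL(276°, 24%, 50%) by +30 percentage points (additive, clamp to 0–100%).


Original S = 24%
Adjustment = +30 percentage points
New S = 24 + (30) = 54
Clamp to [0, 100] → 54
= HSL(276°, 54%, 50%)


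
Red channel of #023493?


Color: #023493
R = 02 = 2
G = 34 = 52
B = 93 = 147
Red = 2


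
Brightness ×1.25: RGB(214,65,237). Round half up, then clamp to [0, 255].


Multiply each channel by 1.25, round half up, clamp to [0, 255]
R: 214×1.25 = 267.5 → round → 268 → clamp → 255
G: 65×1.25 = 81.25 → round → 81
B: 237×1.25 = 296.25 → round → 296 → clamp → 255
= RGB(255, 81, 255)


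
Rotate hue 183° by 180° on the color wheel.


New hue = (H + rotation) mod 360
New hue = (183 + 180) mod 360
= 363 mod 360
= 3°


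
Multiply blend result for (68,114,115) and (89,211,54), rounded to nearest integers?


Multiply: C = A×B/255, rounded to nearest integer
R: 68×89/255 = 6052/255 ≈ 23.733 → 24
G: 114×211/255 = 24054/255 ≈ 94.329 → 94
B: 115×54/255 = 6210/255 ≈ 24.353 → 24
= RGB(24, 94, 24)


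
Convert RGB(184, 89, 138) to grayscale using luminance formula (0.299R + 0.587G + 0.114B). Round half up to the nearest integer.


Gray = 0.299×R + 0.587×G + 0.114×B
Gray = 0.299×184 + 0.587×89 + 0.114×138
Gray = 55.016 + 52.243 + 15.732
Gray = 122.991 → round half up → 123
Gray = 123


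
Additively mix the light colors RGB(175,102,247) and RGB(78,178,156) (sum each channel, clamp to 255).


Additive: each channel = min(255, C₁+C₂)
R: 175+78 = 253 → 253
G: 102+178 = 280 → 255
B: 247+156 = 403 → 255
= RGB(253, 255, 255)


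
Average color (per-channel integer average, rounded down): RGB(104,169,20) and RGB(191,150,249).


Midpoint: each channel = ⌊(C₁+C₂)/2⌋
R: ⌊(104+191)/2⌋ = 147
G: ⌊(169+150)/2⌋ = 159
B: ⌊(20+249)/2⌋ = 134
= RGB(147, 159, 134)


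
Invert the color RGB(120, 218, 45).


Invert: (255-R, 255-G, 255-B)
R: 255-120 = 135
G: 255-218 = 37
B: 255-45 = 210
= RGB(135, 37, 210)


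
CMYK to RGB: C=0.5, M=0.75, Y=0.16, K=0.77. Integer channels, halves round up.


R = 255 × (1-C) × (1-K) = 255 × 0.50 × 0.23 = 29.325 → 29
G = 255 × (1-M) × (1-K) = 255 × 0.25 × 0.23 = 14.6625 → 15
B = 255 × (1-Y) × (1-K) = 255 × 0.84 × 0.23 = 49.266 → 49
= RGB(29, 15, 49)


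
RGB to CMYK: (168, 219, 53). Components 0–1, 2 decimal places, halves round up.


R'=168/255≈0.6588, G'=219/255≈0.8588, B'=53/255≈0.2078
K = 1 - max(R',G',B') = 1 - 219/255 = 36/255 = 0.14117… → 0.14
(1-R'-K)/(1-K) simplifies to (max-R)/max with max = 219:
C = (219-168)/219 = 51/219 = 0.23287… → 0.23
M = (219-219)/219 = 0/219 = 0 → 0.00
Y = (219-53)/219 = 166/219 = 0.75799… → 0.76
= CMYK(0.23, 0.00, 0.76, 0.14)


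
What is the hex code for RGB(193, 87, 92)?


R = 193 → C1 (hex)
G = 87 → 57 (hex)
B = 92 → 5C (hex)
Hex = #C1575C


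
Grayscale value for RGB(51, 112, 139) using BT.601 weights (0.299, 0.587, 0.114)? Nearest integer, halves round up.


Gray = 0.299×R + 0.587×G + 0.114×B
Gray = 0.299×51 + 0.587×112 + 0.114×139
Gray = 15.249 + 65.744 + 15.846
Gray = 96.839 → round half up → 97
Gray = 97


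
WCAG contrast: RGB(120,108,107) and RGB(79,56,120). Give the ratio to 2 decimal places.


Linearize each sRGB channel c=v/255: c/12.92 if c ≤ 0.04045 else ((c+0.055)/1.055)^2.4
L = 0.2126×R_lin + 0.7152×G_lin + 0.0722×B_lin
Color 1 (120,108,107):
  R=120: 120/255≈0.4706 > 0.04045 → ((0.4706+0.055)/1.055)^2.4 ≈ 0.18782
  G=108: 108/255≈0.4235 > 0.04045 → ((0.4235+0.055)/1.055)^2.4 ≈ 0.14996
  B=107: 107/255≈0.4196 > 0.04045 → ((0.4196+0.055)/1.055)^2.4 ≈ 0.14703
  L1 = 0.2126×0.18782 + 0.7152×0.14996 + 0.0722×0.14703 ≈ 0.15780
Color 2 (79,56,120):
  R=79: 79/255≈0.3098 > 0.04045 → ((0.3098+0.055)/1.055)^2.4 ≈ 0.07819
  G=56: 56/255≈0.2196 > 0.04045 → ((0.2196+0.055)/1.055)^2.4 ≈ 0.03955
  B=120: 120/255≈0.4706 > 0.04045 → ((0.4706+0.055)/1.055)^2.4 ≈ 0.18782
  L2 = 0.2126×0.07819 + 0.7152×0.03955 + 0.0722×0.18782 ≈ 0.05847
Lighter = 0.15780, Darker = 0.05847
Ratio = (L_lighter + 0.05) / (L_darker + 0.05)
Ratio = (0.15780 + 0.05) / (0.05847 + 0.05) = 0.20780 / 0.10847 ≈ 1.9158
Ratio ≈ 1.92:1


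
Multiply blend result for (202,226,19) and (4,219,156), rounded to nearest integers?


Multiply: C = A×B/255, rounded to nearest integer
R: 202×4/255 = 808/255 ≈ 3.169 → 3
G: 226×219/255 = 49494/255 ≈ 194.094 → 194
B: 19×156/255 = 2964/255 ≈ 11.624 → 12
= RGB(3, 194, 12)


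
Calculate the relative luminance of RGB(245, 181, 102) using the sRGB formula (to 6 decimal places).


Linearize each channel (sRGB transfer function): c = v/255; c_lin = c/12.92 if c ≤ 0.04045, else ((c+0.055)/1.055)^2.4
  R: 245/255 ≈ 0.960784 > 0.04045 → ((0.960784+0.055)/1.055)^2.4 ≈ 0.913099
  G: 181/255 ≈ 0.709804 > 0.04045 → ((0.709804+0.055)/1.055)^2.4 ≈ 0.462077
  B: 102/255 ≈ 0.400000 > 0.04045 → ((0.400000+0.055)/1.055)^2.4 ≈ 0.132868
R_lin = 0.913099, G_lin = 0.462077, B_lin = 0.132868
L = 0.2126×R + 0.7152×G + 0.0722×B
L = 0.2126×0.913099 + 0.7152×0.462077 + 0.0722×0.132868
L ≈ 0.534195


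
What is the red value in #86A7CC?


Color: #86A7CC
R = 86 = 134
G = A7 = 167
B = CC = 204
Red = 134


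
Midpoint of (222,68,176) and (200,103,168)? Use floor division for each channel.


Midpoint: each channel = ⌊(C₁+C₂)/2⌋
R: ⌊(222+200)/2⌋ = 211
G: ⌊(68+103)/2⌋ = 85
B: ⌊(176+168)/2⌋ = 172
= RGB(211, 85, 172)


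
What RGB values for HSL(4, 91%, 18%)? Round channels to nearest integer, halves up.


H=4°, S=0.91, L=0.18
C = (1-|2L-1|)×S = (1-|-0.64|)×0.91 = 0.3276
H' = H/60 = 4/60 ≈ 0.0667; X = C×(1-|H' mod 2 - 1|) = 0.02184
m = L - C/2 = 0.18 - 0.1638 = 0.0162
Sector ⌊H'⌋ = 0 → (R',G',B') = (0.3276, 0.02184, 0.0)
RGB = ((R'+m)×255, (G'+m)×255, (B'+m)×255) = (87.669, 9.7002, 4.131)
Round half up → RGB(88, 10, 4)


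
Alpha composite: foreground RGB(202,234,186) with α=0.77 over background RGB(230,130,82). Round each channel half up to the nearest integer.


C = α×F + (1-α)×B, with 1-α = 0.23
R: 0.77×202 + 0.23×230 = 155.54 + 52.90 = 208.44 → 208
G: 0.77×234 + 0.23×130 = 180.18 + 29.90 = 210.08 → 210
B: 0.77×186 + 0.23×82 = 143.22 + 18.86 = 162.08 → 162
= RGB(208, 210, 162)


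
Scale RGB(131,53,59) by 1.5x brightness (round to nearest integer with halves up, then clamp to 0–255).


Multiply each channel by 1.5, round half up, clamp to [0, 255]
R: 131×1.5 = 196.5 → round → 197
G: 53×1.5 = 79.5 → round → 80
B: 59×1.5 = 88.5 → round → 89
= RGB(197, 80, 89)


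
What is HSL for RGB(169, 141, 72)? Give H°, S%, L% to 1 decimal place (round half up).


Normalize: R'=169/255≈0.6627, G'=141/255≈0.5529, B'=72/255≈0.2824
Max=169/255, Min=72/255, Δ=Max-Min=97/255
L = (Max+Min)/2 = (169+72)/510 = 241/510 = 0.47254… → L = 47.3%
L ≤ 0.5 → S = Δ/(Max+Min) = 97/(169+72) = 97/241 = 0.40248… → S = 40.2%
(the 1/255 factors cancel in S and H, so raw channel differences can be used)
Max is R' → H = 60 × (((G-B)/Δ) mod 6) = 60 × (((141-72)/97) mod 6)
  69/97 = 0.7113…
  H = 60 × 0.7113… = 42.680…° → H = 42.7°
= HSL(42.7°, 40.2%, 47.3%)


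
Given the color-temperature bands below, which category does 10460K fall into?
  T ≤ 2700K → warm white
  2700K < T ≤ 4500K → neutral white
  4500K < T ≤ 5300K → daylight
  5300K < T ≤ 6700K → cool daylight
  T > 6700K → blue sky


Temperature: 10460K
10460K > 6700K → blue sky
Classification: blue sky


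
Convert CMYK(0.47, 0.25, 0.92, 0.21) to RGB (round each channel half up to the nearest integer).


R = 255 × (1-C) × (1-K) = 255 × 0.53 × 0.79 = 106.7685 → 107
G = 255 × (1-M) × (1-K) = 255 × 0.75 × 0.79 = 151.0875 → 151
B = 255 × (1-Y) × (1-K) = 255 × 0.08 × 0.79 = 16.116 → 16
= RGB(107, 151, 16)


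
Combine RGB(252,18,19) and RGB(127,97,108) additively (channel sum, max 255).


Additive: each channel = min(255, C₁+C₂)
R: 252+127 = 379 → 255
G: 18+97 = 115 → 115
B: 19+108 = 127 → 127
= RGB(255, 115, 127)


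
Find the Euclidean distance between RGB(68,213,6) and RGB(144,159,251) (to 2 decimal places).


d = √[(R₁-R₂)² + (G₁-G₂)² + (B₁-B₂)²]
d = √[(68-144)² + (213-159)² + (6-251)²]
d = √[5776 + 2916 + 60025]
d = √68717
d ≈ 262.14


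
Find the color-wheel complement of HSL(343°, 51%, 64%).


Complement = opposite side of color wheel = hue + 180°
H' = (343 + 180) mod 360 = 163°
S and L unchanged.
= HSL(163°, 51%, 64%)


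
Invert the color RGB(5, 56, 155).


Invert: (255-R, 255-G, 255-B)
R: 255-5 = 250
G: 255-56 = 199
B: 255-155 = 100
= RGB(250, 199, 100)


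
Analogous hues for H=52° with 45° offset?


Base hue: 52°
Left analog: (52 - 45) mod 360 = 7°
Right analog: (52 + 45) mod 360 = 97°
Analogous hues = 7° and 97°


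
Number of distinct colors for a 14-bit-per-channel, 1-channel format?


Total bits = 14 bits/channel × 1 channels = 14 bits
Distinct colors = 2^14
= 16,384 colors


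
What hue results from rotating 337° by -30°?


New hue = (H + rotation) mod 360
New hue = (337 -30) mod 360
= 307 mod 360
= 307°


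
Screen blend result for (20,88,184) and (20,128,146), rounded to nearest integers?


Screen: C = 255 - (255-A)×(255-B)/255, rounded to nearest integer
R: 255 - (255-20)×(255-20)/255 = 255 - 55225/255 ≈ 255 - 216.569 = 38.431 → 38
G: 255 - (255-88)×(255-128)/255 = 255 - 21209/255 ≈ 255 - 83.173 = 171.827 → 172
B: 255 - (255-184)×(255-146)/255 = 255 - 7739/255 ≈ 255 - 30.349 = 224.651 → 225
= RGB(38, 172, 225)


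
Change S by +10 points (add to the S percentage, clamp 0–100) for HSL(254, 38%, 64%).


Original S = 38%
Adjustment = +10 percentage points
New S = 38 + (10) = 48
Clamp to [0, 100] → 48
= HSL(254°, 48%, 64%)


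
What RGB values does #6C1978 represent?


6C → 108 (R)
19 → 25 (G)
78 → 120 (B)
= RGB(108, 25, 120)


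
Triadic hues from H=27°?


Triadic: equally spaced at 120° intervals
H1 = 27°
H2 = (27 + 120) mod 360 = 147°
H3 = (27 + 240) mod 360 = 267°
Triadic = 27°, 147°, 267°


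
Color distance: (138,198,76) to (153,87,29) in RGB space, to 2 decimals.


d = √[(R₁-R₂)² + (G₁-G₂)² + (B₁-B₂)²]
d = √[(138-153)² + (198-87)² + (76-29)²]
d = √[225 + 12321 + 2209]
d = √14755
d ≈ 121.47


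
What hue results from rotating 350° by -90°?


New hue = (H + rotation) mod 360
New hue = (350 -90) mod 360
= 260 mod 360
= 260°


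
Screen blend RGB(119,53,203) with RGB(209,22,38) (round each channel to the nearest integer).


Screen: C = 255 - (255-A)×(255-B)/255, rounded to nearest integer
R: 255 - (255-119)×(255-209)/255 = 255 - 6256/255 ≈ 255 - 24.533 = 230.467 → 230
G: 255 - (255-53)×(255-22)/255 = 255 - 47066/255 ≈ 255 - 184.573 = 70.427 → 70
B: 255 - (255-203)×(255-38)/255 = 255 - 11284/255 ≈ 255 - 44.251 = 210.749 → 211
= RGB(230, 70, 211)


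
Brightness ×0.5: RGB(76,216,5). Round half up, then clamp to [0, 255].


Multiply each channel by 0.5, round half up, clamp to [0, 255]
R: 76×0.5 = 38
G: 216×0.5 = 108
B: 5×0.5 = 2.5 → round → 3
= RGB(38, 108, 3)


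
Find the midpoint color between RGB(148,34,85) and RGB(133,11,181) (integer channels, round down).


Midpoint: each channel = ⌊(C₁+C₂)/2⌋
R: ⌊(148+133)/2⌋ = 140
G: ⌊(34+11)/2⌋ = 22
B: ⌊(85+181)/2⌋ = 133
= RGB(140, 22, 133)


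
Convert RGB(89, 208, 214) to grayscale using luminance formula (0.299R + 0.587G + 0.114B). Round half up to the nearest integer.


Gray = 0.299×R + 0.587×G + 0.114×B
Gray = 0.299×89 + 0.587×208 + 0.114×214
Gray = 26.611 + 122.096 + 24.396
Gray = 173.103 → round half up → 173
Gray = 173


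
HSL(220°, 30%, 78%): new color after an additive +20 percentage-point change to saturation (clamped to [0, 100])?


Original S = 30%
Adjustment = +20 percentage points
New S = 30 + (20) = 50
Clamp to [0, 100] → 50
= HSL(220°, 50%, 78%)


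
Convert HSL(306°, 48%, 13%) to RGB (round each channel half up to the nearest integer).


H=306°, S=0.48, L=0.13
C = (1-|2L-1|)×S = (1-|-0.74|)×0.48 = 0.1248
H' = H/60 = 306/60 ≈ 5.1000; X = C×(1-|H' mod 2 - 1|) = 0.11232
m = L - C/2 = 0.13 - 0.0624 = 0.0676
Sector ⌊H'⌋ = 5 → (R',G',B') = (0.1248, 0.0, 0.11232)
RGB = ((R'+m)×255, (G'+m)×255, (B'+m)×255) = (49.062, 17.238, 45.8796)
Round half up → RGB(49, 17, 46)


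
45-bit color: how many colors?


Colors = 2^bits = 2^45
= 35,184,372,088,832 colors


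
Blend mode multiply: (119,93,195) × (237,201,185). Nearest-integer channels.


Multiply: C = A×B/255, rounded to nearest integer
R: 119×237/255 = 28203/255 ≈ 110.600 → 111
G: 93×201/255 = 18693/255 ≈ 73.306 → 73
B: 195×185/255 = 36075/255 ≈ 141.471 → 141
= RGB(111, 73, 141)


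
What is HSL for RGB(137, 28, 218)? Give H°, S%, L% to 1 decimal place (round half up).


Normalize: R'=137/255≈0.5373, G'=28/255≈0.1098, B'=218/255≈0.8549
Max=218/255, Min=28/255, Δ=Max-Min=190/255
L = (Max+Min)/2 = (218+28)/510 = 246/510 = 0.48235… → L = 48.2%
L ≤ 0.5 → S = Δ/(Max+Min) = 190/(218+28) = 190/246 = 0.77235… → S = 77.2%
(the 1/255 factors cancel in S and H, so raw channel differences can be used)
Max is B' → H = 60 × ((R-G)/Δ + 4) = 60 × ((137-28)/190 + 4)
  109/190 + 4 = 0.5736… + 4 = 4.5736…
  H = 60 × 4.5736… = 274.421…° → H = 274.4°
= HSL(274.4°, 77.2%, 48.2%)


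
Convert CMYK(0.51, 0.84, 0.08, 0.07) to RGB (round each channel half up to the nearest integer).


R = 255 × (1-C) × (1-K) = 255 × 0.49 × 0.93 = 116.2035 → 116
G = 255 × (1-M) × (1-K) = 255 × 0.16 × 0.93 = 37.944 → 38
B = 255 × (1-Y) × (1-K) = 255 × 0.92 × 0.93 = 218.178 → 218
= RGB(116, 38, 218)


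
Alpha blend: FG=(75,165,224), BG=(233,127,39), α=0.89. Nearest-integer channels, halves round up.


C = α×F + (1-α)×B, with 1-α = 0.11
R: 0.89×75 + 0.11×233 = 66.75 + 25.63 = 92.38 → 92
G: 0.89×165 + 0.11×127 = 146.85 + 13.97 = 160.82 → 161
B: 0.89×224 + 0.11×39 = 199.36 + 4.29 = 203.65 → 204
= RGB(92, 161, 204)


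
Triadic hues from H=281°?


Triadic: equally spaced at 120° intervals
H1 = 281°
H2 = (281 + 120) mod 360 = 41°
H3 = (281 + 240) mod 360 = 161°
Triadic = 281°, 41°, 161°


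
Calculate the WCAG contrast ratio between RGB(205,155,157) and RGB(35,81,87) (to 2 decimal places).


Linearize each sRGB channel c=v/255: c/12.92 if c ≤ 0.04045 else ((c+0.055)/1.055)^2.4
L = 0.2126×R_lin + 0.7152×G_lin + 0.0722×B_lin
Color 1 (205,155,157):
  R=205: 205/255≈0.8039 > 0.04045 → ((0.8039+0.055)/1.055)^2.4 ≈ 0.61050
  G=155: 155/255≈0.6078 > 0.04045 → ((0.6078+0.055)/1.055)^2.4 ≈ 0.32778
  B=157: 157/255≈0.6157 > 0.04045 → ((0.6157+0.055)/1.055)^2.4 ≈ 0.33716
  L1 = 0.2126×0.61050 + 0.7152×0.32778 + 0.0722×0.33716 ≈ 0.38856
Color 2 (35,81,87):
  R=35: 35/255≈0.1373 > 0.04045 → ((0.1373+0.055)/1.055)^2.4 ≈ 0.01681
  G=81: 81/255≈0.3176 > 0.04045 → ((0.3176+0.055)/1.055)^2.4 ≈ 0.08228
  B=87: 87/255≈0.3412 > 0.04045 → ((0.3412+0.055)/1.055)^2.4 ≈ 0.09531
  L2 = 0.2126×0.01681 + 0.7152×0.08228 + 0.0722×0.09531 ≈ 0.06930
Lighter = 0.38856, Darker = 0.06930
Ratio = (L_lighter + 0.05) / (L_darker + 0.05)
Ratio = (0.38856 + 0.05) / (0.06930 + 0.05) = 0.43856 / 0.11930 ≈ 3.6760
Ratio ≈ 3.68:1


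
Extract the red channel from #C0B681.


Color: #C0B681
R = C0 = 192
G = B6 = 182
B = 81 = 129
Red = 192


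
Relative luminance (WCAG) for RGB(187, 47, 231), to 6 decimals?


Linearize each channel (sRGB transfer function): c = v/255; c_lin = c/12.92 if c ≤ 0.04045, else ((c+0.055)/1.055)^2.4
  R: 187/255 ≈ 0.733333 > 0.04045 → ((0.733333+0.055)/1.055)^2.4 ≈ 0.496933
  G: 47/255 ≈ 0.184314 > 0.04045 → ((0.184314+0.055)/1.055)^2.4 ≈ 0.028426
  B: 231/255 ≈ 0.905882 > 0.04045 → ((0.905882+0.055)/1.055)^2.4 ≈ 0.799103
R_lin = 0.496933, G_lin = 0.028426, B_lin = 0.799103
L = 0.2126×R + 0.7152×G + 0.0722×B
L = 0.2126×0.496933 + 0.7152×0.028426 + 0.0722×0.799103
L ≈ 0.183673
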